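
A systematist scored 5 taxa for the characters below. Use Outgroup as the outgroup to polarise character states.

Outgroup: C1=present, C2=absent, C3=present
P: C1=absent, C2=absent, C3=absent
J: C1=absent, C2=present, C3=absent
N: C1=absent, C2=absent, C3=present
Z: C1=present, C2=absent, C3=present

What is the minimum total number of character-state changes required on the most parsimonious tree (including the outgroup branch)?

Character polarity is set by the outgroup: the derived state is whichever differs from the outgroup's state, so for C1, C3 the derived state is 'absent', and for the remaining characters it is 'present'.
C1: derived state 'absent' in J, N, and P only — synapomorphy for {J, N, P}.
C2: derived state 'present' in J only — an autapomorphy, so it tells us nothing about relationships among taxa.
Only J and P show the derived state 'absent' for C3, supporting them as a clade.
Most parsimonious ingroup topology: (((P,J),N),Z).
Changes per character on this tree: C1: 1; C2: 1; C3: 1.
Total = 3.

3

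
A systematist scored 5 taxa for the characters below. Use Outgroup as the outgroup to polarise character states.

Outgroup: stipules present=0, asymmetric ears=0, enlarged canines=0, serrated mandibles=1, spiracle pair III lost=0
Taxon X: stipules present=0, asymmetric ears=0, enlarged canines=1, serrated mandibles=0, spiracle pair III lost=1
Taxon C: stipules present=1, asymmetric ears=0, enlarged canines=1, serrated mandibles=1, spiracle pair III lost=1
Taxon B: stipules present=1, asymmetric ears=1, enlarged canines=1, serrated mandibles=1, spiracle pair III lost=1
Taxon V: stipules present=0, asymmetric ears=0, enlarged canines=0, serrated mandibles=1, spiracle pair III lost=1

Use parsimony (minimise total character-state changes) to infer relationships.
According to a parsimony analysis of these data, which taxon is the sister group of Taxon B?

Taxon C

Character polarity is set by the outgroup: the derived state is whichever differs from the outgroup's state, so for serrated mandibles the derived state is '0', and for the remaining characters it is '1'.
Only Taxon B and Taxon C show the derived state '1' for stipules present, supporting them as a clade.
asymmetric ears: derived state '1' in Taxon B only — an autapomorphy, so it tells us nothing about relationships among taxa.
enlarged canines: derived state '1' in Taxon B, Taxon C, and Taxon X only — synapomorphy for {Taxon B, Taxon C, Taxon X}.
serrated mandibles (derived state '0') is unique to Taxon X (autapomorphy; uninformative for grouping).
spiracle pair III lost (derived state '1') is shared by all ingroup taxa — unites the whole ingroup.
Most parsimonious ingroup topology: ((Taxon X,(Taxon C,Taxon B)),Taxon V).
Taxon B and Taxon C form a cherry on this tree, so they are sister taxa.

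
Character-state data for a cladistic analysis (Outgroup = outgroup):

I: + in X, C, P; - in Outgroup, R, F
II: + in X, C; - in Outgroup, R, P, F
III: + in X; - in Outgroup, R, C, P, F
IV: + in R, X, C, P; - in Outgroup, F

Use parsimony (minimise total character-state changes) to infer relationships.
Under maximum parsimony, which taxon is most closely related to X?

C

The outgroup has state '-' for every character, so '+' is the derived state throughout.
I (derived state '+') is shared by C, P, and X — a synapomorphy uniting that clade.
Only C and X show the derived state '+' for II, supporting them as a clade.
III: derived state '+' in X only — an autapomorphy, so it tells us nothing about relationships among taxa.
IV: derived state '+' in C, P, R, and X only — synapomorphy for {C, P, R, X}.
Most parsimonious ingroup topology: ((R,((X,C),P)),F).
X and C form a cherry on this tree, so they are sister taxa.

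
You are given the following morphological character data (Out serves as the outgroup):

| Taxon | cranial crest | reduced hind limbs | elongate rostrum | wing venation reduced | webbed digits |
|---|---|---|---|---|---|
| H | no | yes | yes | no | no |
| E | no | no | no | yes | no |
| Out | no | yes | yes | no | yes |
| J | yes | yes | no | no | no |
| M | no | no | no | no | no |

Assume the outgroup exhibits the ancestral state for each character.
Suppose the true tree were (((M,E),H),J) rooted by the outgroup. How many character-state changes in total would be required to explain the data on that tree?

6

Map each character onto (((M,E),H),J) (rooted by Out) and count the minimum state changes it requires (Fitch parsimony):
cranial crest: 1; reduced hind limbs: 1; elongate rostrum: 2; wing venation reduced: 1; webbed digits: 1.
Total tree length = 6.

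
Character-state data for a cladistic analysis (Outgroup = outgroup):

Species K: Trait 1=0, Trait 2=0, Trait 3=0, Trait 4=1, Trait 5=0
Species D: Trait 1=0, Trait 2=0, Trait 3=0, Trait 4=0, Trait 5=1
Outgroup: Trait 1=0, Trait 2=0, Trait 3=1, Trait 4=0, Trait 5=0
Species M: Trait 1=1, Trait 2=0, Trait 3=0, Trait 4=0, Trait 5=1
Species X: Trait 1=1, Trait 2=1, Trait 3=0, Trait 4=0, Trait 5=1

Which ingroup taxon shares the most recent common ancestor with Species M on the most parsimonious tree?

Species X

Character polarity is set by the outgroup: the derived state is whichever differs from the outgroup's state, so for Trait 3 the derived state is '0', and for the remaining characters it is '1'.
Only Species M and Species X show the derived state '1' for Trait 1, supporting them as a clade.
Trait 2: derived state '1' in Species X only — an autapomorphy, so it tells us nothing about relationships among taxa.
Trait 3 (derived state '0') is shared by all ingroup taxa — unites the whole ingroup.
Trait 4 (derived state '1') is unique to Species K (autapomorphy; uninformative for grouping).
Trait 5 (derived state '1') is shared by Species D, Species M, and Species X — a synapomorphy uniting that clade.
Most parsimonious ingroup topology: (Species K,((Species X,Species M),Species D)).
Species M and Species X form a cherry on this tree, so they are sister taxa.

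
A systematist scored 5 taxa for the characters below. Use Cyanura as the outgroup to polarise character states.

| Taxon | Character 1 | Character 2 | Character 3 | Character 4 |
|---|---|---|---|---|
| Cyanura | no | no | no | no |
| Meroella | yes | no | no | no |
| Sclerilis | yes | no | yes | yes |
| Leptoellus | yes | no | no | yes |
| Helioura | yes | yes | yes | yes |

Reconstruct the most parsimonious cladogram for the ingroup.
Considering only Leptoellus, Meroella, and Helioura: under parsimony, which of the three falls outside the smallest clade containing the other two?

Meroella

The outgroup has state 'no' for every character, so 'yes' is the derived state throughout.
All ingroup taxa share the derived state 'yes' for Character 1; it defines the ingroup but does not resolve relationships within it.
Character 2 (derived state 'yes') is unique to Helioura (autapomorphy; uninformative for grouping).
Only Helioura and Sclerilis show the derived state 'yes' for Character 3, supporting them as a clade.
Character 4 (derived state 'yes') is shared by Helioura, Leptoellus, and Sclerilis — a synapomorphy uniting that clade.
Most parsimonious ingroup topology: (Meroella,((Sclerilis,Helioura),Leptoellus)).
Helioura and Leptoellus share a more recent common ancestor with each other than either does with Meroella, so Meroella is the least closely related of the three.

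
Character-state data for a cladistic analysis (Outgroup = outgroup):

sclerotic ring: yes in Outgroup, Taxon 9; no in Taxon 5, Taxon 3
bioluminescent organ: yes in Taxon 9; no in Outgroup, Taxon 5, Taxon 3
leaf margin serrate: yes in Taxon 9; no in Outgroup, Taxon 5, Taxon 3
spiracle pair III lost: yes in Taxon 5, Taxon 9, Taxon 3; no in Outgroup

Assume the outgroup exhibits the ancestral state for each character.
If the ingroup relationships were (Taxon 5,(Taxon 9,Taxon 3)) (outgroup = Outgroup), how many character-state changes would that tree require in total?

Map each character onto (Taxon 5,(Taxon 9,Taxon 3)) (rooted by Outgroup) and count the minimum state changes it requires (Fitch parsimony):
sclerotic ring: 2; bioluminescent organ: 1; leaf margin serrate: 1; spiracle pair III lost: 1.
Total tree length = 5.

5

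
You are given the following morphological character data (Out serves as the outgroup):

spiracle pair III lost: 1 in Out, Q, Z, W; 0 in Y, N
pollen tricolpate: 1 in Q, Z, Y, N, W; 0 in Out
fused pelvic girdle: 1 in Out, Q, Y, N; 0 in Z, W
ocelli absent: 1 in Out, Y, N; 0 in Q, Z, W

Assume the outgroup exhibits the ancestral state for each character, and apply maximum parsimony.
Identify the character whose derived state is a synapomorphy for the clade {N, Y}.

spiracle pair III lost

Character polarity is set by the outgroup: the derived state is whichever differs from the outgroup's state, so for spiracle pair III lost, fused pelvic girdle, ocelli absent the derived state is '0', and for the remaining characters it is '1'.
Only N and Y show the derived state '0' for spiracle pair III lost, supporting them as a clade.
All ingroup taxa share the derived state '1' for pollen tricolpate; it defines the ingroup but does not resolve relationships within it.
fused pelvic girdle (derived state '0') is shared by W and Z — a synapomorphy uniting that clade.
Only Q, W, and Z show the derived state '0' for ocelli absent, supporting them as a clade.
Most parsimonious ingroup topology: ((Q,(Z,W)),(Y,N)).
The clade {N, Y} is supported by spiracle pair III lost: its derived state '0' occurs in exactly those taxa and in no other taxon (including the outgroup).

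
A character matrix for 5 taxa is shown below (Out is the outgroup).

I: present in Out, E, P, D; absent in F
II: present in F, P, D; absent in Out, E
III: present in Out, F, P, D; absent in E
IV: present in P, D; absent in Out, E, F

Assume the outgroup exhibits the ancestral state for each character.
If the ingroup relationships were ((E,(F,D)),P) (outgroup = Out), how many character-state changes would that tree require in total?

6

Map each character onto ((E,(F,D)),P) (rooted by Out) and count the minimum state changes it requires (Fitch parsimony):
I: 1; II: 2; III: 1; IV: 2.
Total tree length = 6.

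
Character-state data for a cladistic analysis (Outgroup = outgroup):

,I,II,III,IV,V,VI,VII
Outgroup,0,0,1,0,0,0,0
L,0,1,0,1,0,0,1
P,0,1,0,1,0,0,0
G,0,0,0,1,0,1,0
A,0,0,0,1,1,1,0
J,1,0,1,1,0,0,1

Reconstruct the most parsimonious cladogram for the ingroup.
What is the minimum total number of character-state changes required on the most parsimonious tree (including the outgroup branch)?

Character polarity is set by the outgroup: the derived state is whichever differs from the outgroup's state, so for III the derived state is '0', and for the remaining characters it is '1'.
I: derived state '1' in J only — an autapomorphy, so it tells us nothing about relationships among taxa.
Only L and P show the derived state '1' for II, supporting them as a clade.
III: derived state '0' in A, G, L, and P only — synapomorphy for {A, G, L, P}.
All ingroup taxa share the derived state '1' for IV; it defines the ingroup but does not resolve relationships within it.
V (derived state '1') is unique to A (autapomorphy; uninformative for grouping).
VI (derived state '1') is shared by A and G — a synapomorphy uniting that clade.
VII (state '1') occurs in J and L but conflicts with the nesting implied by the other characters — most parsimoniously interpreted as homoplasy.
Most parsimonious ingroup topology: (((L,P),(G,A)),J).
Changes per character on this tree: I: 1; II: 1; III: 1; IV: 1; V: 1; VI: 1; VII: 2.
Total = 8.

8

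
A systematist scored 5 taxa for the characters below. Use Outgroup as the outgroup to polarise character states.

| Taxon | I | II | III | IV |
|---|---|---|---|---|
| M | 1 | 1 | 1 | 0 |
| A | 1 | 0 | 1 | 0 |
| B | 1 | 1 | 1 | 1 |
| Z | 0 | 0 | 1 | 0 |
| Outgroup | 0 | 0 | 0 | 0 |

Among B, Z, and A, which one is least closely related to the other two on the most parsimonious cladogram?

Z

The outgroup has state '0' for every character, so '1' is the derived state throughout.
I (derived state '1') is shared by A, B, and M — a synapomorphy uniting that clade.
Only B and M show the derived state '1' for II, supporting them as a clade.
All ingroup taxa share the derived state '1' for III; it defines the ingroup but does not resolve relationships within it.
IV (derived state '1') is unique to B (autapomorphy; uninformative for grouping).
Most parsimonious ingroup topology: ((A,(M,B)),Z).
B and A share a more recent common ancestor with each other than either does with Z, so Z is the least closely related of the three.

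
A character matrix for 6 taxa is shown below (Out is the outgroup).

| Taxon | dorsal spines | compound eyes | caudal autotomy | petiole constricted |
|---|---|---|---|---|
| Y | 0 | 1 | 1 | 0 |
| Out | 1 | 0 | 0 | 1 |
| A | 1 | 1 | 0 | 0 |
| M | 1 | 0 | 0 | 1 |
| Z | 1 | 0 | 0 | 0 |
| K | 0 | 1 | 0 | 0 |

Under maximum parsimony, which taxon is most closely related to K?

Y

Character polarity is set by the outgroup: the derived state is whichever differs from the outgroup's state, so for dorsal spines, petiole constricted the derived state is '0', and for the remaining characters it is '1'.
dorsal spines: derived state '0' in K and Y only — synapomorphy for {K, Y}.
Only A, K, and Y show the derived state '1' for compound eyes, supporting them as a clade.
caudal autotomy: derived state '1' in Y only — an autapomorphy, so it tells us nothing about relationships among taxa.
Only A, K, Y, and Z show the derived state '0' for petiole constricted, supporting them as a clade.
Most parsimonious ingroup topology: ((((Y,K),A),Z),M).
K and Y form a cherry on this tree, so they are sister taxa.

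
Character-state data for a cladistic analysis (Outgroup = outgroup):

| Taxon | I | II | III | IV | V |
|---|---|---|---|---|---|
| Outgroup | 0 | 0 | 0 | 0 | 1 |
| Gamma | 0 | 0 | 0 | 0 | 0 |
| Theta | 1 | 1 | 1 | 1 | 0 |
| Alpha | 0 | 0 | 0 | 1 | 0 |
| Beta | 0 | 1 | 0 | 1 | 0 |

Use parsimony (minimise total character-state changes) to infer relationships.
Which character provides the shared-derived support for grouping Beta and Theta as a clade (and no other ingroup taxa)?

Character polarity is set by the outgroup: the derived state is whichever differs from the outgroup's state, so for V the derived state is '0', and for the remaining characters it is '1'.
I: derived state '1' in Theta only — an autapomorphy, so it tells us nothing about relationships among taxa.
Only Beta and Theta show the derived state '1' for II, supporting them as a clade.
III: derived state '1' in Theta only — an autapomorphy, so it tells us nothing about relationships among taxa.
IV (derived state '1') is shared by Alpha, Beta, and Theta — a synapomorphy uniting that clade.
All ingroup taxa share the derived state '0' for V; it defines the ingroup but does not resolve relationships within it.
Most parsimonious ingroup topology: (Gamma,((Theta,Beta),Alpha)).
The clade {Beta, Theta} is supported by II: its derived state '1' occurs in exactly those taxa and in no other taxon (including the outgroup).

II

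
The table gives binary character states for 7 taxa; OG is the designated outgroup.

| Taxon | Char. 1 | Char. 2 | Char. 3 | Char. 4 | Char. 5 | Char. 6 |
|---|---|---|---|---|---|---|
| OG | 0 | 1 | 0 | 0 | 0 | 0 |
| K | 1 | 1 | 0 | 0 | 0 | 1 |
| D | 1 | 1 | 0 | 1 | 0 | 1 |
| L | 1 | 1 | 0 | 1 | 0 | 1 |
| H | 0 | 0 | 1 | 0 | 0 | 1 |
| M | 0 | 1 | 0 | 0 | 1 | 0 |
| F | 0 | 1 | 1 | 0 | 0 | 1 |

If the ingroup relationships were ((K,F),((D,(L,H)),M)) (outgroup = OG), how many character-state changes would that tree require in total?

Map each character onto ((K,F),((D,(L,H)),M)) (rooted by OG) and count the minimum state changes it requires (Fitch parsimony):
Char. 1: 3; Char. 2: 1; Char. 3: 2; Char. 4: 2; Char. 5: 1; Char. 6: 2.
Total tree length = 11.

11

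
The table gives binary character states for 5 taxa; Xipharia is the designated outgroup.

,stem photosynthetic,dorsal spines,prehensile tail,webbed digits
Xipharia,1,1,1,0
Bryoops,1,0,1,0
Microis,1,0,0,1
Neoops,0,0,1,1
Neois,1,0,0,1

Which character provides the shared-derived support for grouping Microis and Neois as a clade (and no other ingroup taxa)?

Character polarity is set by the outgroup: the derived state is whichever differs from the outgroup's state, so for stem photosynthetic, dorsal spines, prehensile tail the derived state is '0', and for the remaining characters it is '1'.
stem photosynthetic: derived state '0' in Neoops only — an autapomorphy, so it tells us nothing about relationships among taxa.
All ingroup taxa share the derived state '0' for dorsal spines; it defines the ingroup but does not resolve relationships within it.
prehensile tail: derived state '0' in Microis and Neois only — synapomorphy for {Microis, Neois}.
webbed digits (derived state '1') is shared by Microis, Neois, and Neoops — a synapomorphy uniting that clade.
Most parsimonious ingroup topology: (Bryoops,((Microis,Neois),Neoops)).
The clade {Microis, Neois} is supported by prehensile tail: its derived state '0' occurs in exactly those taxa and in no other taxon (including the outgroup).

prehensile tail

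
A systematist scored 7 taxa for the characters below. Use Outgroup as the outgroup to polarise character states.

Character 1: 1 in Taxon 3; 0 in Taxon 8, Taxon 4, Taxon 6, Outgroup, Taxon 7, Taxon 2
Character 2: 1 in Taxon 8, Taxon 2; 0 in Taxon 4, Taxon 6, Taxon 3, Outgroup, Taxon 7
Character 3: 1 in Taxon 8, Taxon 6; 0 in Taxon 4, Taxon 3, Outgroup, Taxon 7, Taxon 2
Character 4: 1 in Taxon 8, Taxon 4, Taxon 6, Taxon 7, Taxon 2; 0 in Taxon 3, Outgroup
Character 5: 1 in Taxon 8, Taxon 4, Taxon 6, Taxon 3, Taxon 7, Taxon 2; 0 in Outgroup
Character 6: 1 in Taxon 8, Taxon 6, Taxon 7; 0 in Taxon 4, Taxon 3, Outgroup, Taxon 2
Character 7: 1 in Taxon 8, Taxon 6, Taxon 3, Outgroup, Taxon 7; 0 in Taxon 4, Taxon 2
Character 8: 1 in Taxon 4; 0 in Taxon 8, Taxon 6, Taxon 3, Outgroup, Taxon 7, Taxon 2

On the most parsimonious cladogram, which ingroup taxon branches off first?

Taxon 3

Character polarity is set by the outgroup: the derived state is whichever differs from the outgroup's state, so for Character 7 the derived state is '0', and for the remaining characters it is '1'.
Character 1 (derived state '1') is unique to Taxon 3 (autapomorphy; uninformative for grouping).
Character 2 groups Taxon 2 and Taxon 8, which is incompatible with the clades supported by the remaining characters; treating it as convergent (homoplasy) costs fewer steps than any alternative tree.
Only Taxon 6 and Taxon 8 show the derived state '1' for Character 3, supporting them as a clade.
Character 4 (derived state '1') is shared by Taxon 2, Taxon 4, Taxon 6, Taxon 7, and Taxon 8 — a synapomorphy uniting that clade.
Character 5 (derived state '1') is shared by all ingroup taxa — unites the whole ingroup.
Only Taxon 6, Taxon 7, and Taxon 8 show the derived state '1' for Character 6, supporting them as a clade.
Character 7 (derived state '0') is shared by Taxon 2 and Taxon 4 — a synapomorphy uniting that clade.
Character 8: derived state '1' in Taxon 4 only — an autapomorphy, so it tells us nothing about relationships among taxa.
Most parsimonious ingroup topology: (Taxon 3,((Taxon 2,Taxon 4),(Taxon 7,(Taxon 6,Taxon 8)))).
Taxon 3 is sister to the clade containing all other ingroup taxa, so it is the earliest-diverging (most basal) ingroup lineage.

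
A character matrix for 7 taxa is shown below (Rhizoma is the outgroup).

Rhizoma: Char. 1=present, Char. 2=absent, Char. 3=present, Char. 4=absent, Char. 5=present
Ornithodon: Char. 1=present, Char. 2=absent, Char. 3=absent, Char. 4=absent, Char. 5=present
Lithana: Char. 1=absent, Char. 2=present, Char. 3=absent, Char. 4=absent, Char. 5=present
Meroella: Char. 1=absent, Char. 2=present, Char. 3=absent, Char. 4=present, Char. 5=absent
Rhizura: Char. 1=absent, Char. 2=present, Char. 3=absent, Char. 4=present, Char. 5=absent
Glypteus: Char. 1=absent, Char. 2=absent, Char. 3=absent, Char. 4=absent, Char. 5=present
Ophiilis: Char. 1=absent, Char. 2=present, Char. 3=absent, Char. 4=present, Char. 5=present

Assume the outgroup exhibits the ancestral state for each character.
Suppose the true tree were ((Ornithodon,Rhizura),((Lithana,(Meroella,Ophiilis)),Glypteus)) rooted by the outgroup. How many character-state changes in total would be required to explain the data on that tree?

Map each character onto ((Ornithodon,Rhizura),((Lithana,(Meroella,Ophiilis)),Glypteus)) (rooted by Rhizoma) and count the minimum state changes it requires (Fitch parsimony):
Char. 1: 2; Char. 2: 2; Char. 3: 1; Char. 4: 2; Char. 5: 2.
Total tree length = 9.

9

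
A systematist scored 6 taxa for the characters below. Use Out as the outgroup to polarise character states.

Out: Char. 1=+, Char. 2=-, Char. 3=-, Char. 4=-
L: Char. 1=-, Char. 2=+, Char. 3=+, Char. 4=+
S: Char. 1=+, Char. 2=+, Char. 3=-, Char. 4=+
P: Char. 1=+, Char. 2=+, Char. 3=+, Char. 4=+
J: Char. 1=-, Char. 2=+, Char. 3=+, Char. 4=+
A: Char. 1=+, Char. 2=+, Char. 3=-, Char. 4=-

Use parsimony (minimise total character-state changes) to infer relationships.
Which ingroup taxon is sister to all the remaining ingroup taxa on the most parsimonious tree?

A

Character polarity is set by the outgroup: the derived state is whichever differs from the outgroup's state, so for Char. 1 the derived state is '-', and for the remaining characters it is '+'.
Char. 1: derived state '-' in J and L only — synapomorphy for {J, L}.
Char. 2 (derived state '+') is shared by all ingroup taxa — unites the whole ingroup.
Char. 3: derived state '+' in J, L, and P only — synapomorphy for {J, L, P}.
Char. 4: derived state '+' in J, L, P, and S only — synapomorphy for {J, L, P, S}.
Most parsimonious ingroup topology: ((((L,J),P),S),A).
A is sister to the clade containing all other ingroup taxa, so it is the earliest-diverging (most basal) ingroup lineage.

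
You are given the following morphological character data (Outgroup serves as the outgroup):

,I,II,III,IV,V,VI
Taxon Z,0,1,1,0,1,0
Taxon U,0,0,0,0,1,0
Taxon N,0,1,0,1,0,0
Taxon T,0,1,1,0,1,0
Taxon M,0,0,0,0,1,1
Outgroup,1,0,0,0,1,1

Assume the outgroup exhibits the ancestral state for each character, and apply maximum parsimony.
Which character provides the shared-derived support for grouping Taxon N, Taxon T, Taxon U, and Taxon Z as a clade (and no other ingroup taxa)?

VI

Character polarity is set by the outgroup: the derived state is whichever differs from the outgroup's state, so for I, V, VI the derived state is '0', and for the remaining characters it is '1'.
All ingroup taxa share the derived state '0' for I; it defines the ingroup but does not resolve relationships within it.
Only Taxon N, Taxon T, and Taxon Z show the derived state '1' for II, supporting them as a clade.
Only Taxon T and Taxon Z show the derived state '1' for III, supporting them as a clade.
IV (derived state '1') is unique to Taxon N (autapomorphy; uninformative for grouping).
V (derived state '0') is unique to Taxon N (autapomorphy; uninformative for grouping).
VI (derived state '0') is shared by Taxon N, Taxon T, Taxon U, and Taxon Z — a synapomorphy uniting that clade.
Most parsimonious ingroup topology: ((Taxon U,(Taxon N,(Taxon T,Taxon Z))),Taxon M).
The clade {Taxon N, Taxon T, Taxon U, Taxon Z} is supported by VI: its derived state '0' occurs in exactly those taxa and in no other taxon (including the outgroup).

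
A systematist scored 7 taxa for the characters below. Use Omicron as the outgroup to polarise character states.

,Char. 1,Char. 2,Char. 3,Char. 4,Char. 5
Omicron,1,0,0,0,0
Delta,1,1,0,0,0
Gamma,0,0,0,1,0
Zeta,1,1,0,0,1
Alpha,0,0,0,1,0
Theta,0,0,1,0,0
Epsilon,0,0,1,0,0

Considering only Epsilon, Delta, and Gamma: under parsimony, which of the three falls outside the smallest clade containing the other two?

Character polarity is set by the outgroup: the derived state is whichever differs from the outgroup's state, so for Char. 1 the derived state is '0', and for the remaining characters it is '1'.
Char. 1: derived state '0' in Alpha, Epsilon, Gamma, and Theta only — synapomorphy for {Alpha, Epsilon, Gamma, Theta}.
Char. 2: derived state '1' in Delta and Zeta only — synapomorphy for {Delta, Zeta}.
Char. 3 (derived state '1') is shared by Epsilon and Theta — a synapomorphy uniting that clade.
Char. 4: derived state '1' in Alpha and Gamma only — synapomorphy for {Alpha, Gamma}.
Char. 5 (derived state '1') is unique to Zeta (autapomorphy; uninformative for grouping).
Most parsimonious ingroup topology: ((Delta,Zeta),((Gamma,Alpha),(Theta,Epsilon))).
Gamma and Epsilon share a more recent common ancestor with each other than either does with Delta, so Delta is the least closely related of the three.

Delta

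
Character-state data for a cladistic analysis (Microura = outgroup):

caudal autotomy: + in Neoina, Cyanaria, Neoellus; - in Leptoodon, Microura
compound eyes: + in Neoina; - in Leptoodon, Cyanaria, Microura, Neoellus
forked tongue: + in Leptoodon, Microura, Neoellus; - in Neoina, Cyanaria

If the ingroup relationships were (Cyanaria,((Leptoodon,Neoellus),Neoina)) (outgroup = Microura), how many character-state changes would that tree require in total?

Map each character onto (Cyanaria,((Leptoodon,Neoellus),Neoina)) (rooted by Microura) and count the minimum state changes it requires (Fitch parsimony):
caudal autotomy: 2; compound eyes: 1; forked tongue: 2.
Total tree length = 5.

5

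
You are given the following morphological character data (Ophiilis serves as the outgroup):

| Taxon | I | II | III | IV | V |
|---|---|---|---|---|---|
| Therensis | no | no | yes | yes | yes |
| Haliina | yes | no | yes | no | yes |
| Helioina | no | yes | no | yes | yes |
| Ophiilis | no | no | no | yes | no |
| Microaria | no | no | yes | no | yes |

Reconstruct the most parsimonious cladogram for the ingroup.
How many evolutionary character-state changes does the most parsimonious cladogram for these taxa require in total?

Character polarity is set by the outgroup: the derived state is whichever differs from the outgroup's state, so for IV the derived state is 'no', and for the remaining characters it is 'yes'.
I: derived state 'yes' in Haliina only — an autapomorphy, so it tells us nothing about relationships among taxa.
II: derived state 'yes' in Helioina only — an autapomorphy, so it tells us nothing about relationships among taxa.
Only Haliina, Microaria, and Therensis show the derived state 'yes' for III, supporting them as a clade.
IV: derived state 'no' in Haliina and Microaria only — synapomorphy for {Haliina, Microaria}.
All ingroup taxa share the derived state 'yes' for V; it defines the ingroup but does not resolve relationships within it.
Most parsimonious ingroup topology: (((Microaria,Haliina),Therensis),Helioina).
Changes per character on this tree: I: 1; II: 1; III: 1; IV: 1; V: 1.
Total = 5.

5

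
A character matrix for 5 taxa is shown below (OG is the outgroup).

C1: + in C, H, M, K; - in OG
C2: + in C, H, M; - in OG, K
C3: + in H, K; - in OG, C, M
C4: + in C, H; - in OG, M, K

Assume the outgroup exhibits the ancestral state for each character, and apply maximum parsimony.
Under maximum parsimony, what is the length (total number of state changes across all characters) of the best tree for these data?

5

The outgroup has state '-' for every character, so '+' is the derived state throughout.
All ingroup taxa share the derived state '+' for C1; it defines the ingroup but does not resolve relationships within it.
C2: derived state '+' in C, H, and M only — synapomorphy for {C, H, M}.
C3 (state '+') occurs in H and K but conflicts with the nesting implied by the other characters — most parsimoniously interpreted as homoplasy.
C4 (derived state '+') is shared by C and H — a synapomorphy uniting that clade.
Most parsimonious ingroup topology: (((C,H),M),K).
Changes per character on this tree: C1: 1; C2: 1; C3: 2; C4: 1.
Total = 5.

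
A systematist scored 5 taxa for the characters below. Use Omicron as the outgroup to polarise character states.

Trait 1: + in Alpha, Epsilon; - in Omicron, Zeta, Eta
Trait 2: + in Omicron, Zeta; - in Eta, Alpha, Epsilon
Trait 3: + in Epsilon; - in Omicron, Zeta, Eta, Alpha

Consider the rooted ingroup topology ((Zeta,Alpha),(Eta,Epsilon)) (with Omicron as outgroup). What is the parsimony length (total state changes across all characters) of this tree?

5

Map each character onto ((Zeta,Alpha),(Eta,Epsilon)) (rooted by Omicron) and count the minimum state changes it requires (Fitch parsimony):
Trait 1: 2; Trait 2: 2; Trait 3: 1.
Total tree length = 5.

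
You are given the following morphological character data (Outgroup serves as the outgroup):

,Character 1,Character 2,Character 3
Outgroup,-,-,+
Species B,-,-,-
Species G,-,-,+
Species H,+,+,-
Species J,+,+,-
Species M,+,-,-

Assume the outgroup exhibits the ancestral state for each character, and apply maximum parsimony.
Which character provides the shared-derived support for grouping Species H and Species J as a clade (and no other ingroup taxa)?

Character 2

Character polarity is set by the outgroup: the derived state is whichever differs from the outgroup's state, so for Character 3 the derived state is '-', and for the remaining characters it is '+'.
Character 1 (derived state '+') is shared by Species H, Species J, and Species M — a synapomorphy uniting that clade.
Character 2 (derived state '+') is shared by Species H and Species J — a synapomorphy uniting that clade.
Character 3 (derived state '-') is shared by Species B, Species H, Species J, and Species M — a synapomorphy uniting that clade.
Most parsimonious ingroup topology: ((Species B,((Species H,Species J),Species M)),Species G).
The clade {Species H, Species J} is supported by Character 2: its derived state '+' occurs in exactly those taxa and in no other taxon (including the outgroup).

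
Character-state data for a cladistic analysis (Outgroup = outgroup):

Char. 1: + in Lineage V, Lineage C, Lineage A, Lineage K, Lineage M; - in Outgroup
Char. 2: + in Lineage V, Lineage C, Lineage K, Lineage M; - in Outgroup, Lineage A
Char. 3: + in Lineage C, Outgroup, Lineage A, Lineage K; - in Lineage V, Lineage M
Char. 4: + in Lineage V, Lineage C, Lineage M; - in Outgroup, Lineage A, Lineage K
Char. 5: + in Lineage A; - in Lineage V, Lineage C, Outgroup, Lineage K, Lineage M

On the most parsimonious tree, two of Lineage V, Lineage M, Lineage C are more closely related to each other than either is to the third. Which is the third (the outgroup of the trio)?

Character polarity is set by the outgroup: the derived state is whichever differs from the outgroup's state, so for Char. 3 the derived state is '-', and for the remaining characters it is '+'.
Char. 1 (derived state '+') is shared by all ingroup taxa — unites the whole ingroup.
Only Lineage C, Lineage K, Lineage M, and Lineage V show the derived state '+' for Char. 2, supporting them as a clade.
Only Lineage M and Lineage V show the derived state '-' for Char. 3, supporting them as a clade.
Only Lineage C, Lineage M, and Lineage V show the derived state '+' for Char. 4, supporting them as a clade.
Char. 5: derived state '+' in Lineage A only — an autapomorphy, so it tells us nothing about relationships among taxa.
Most parsimonious ingroup topology: ((Lineage K,((Lineage V,Lineage M),Lineage C)),Lineage A).
Lineage M and Lineage V share a more recent common ancestor with each other than either does with Lineage C, so Lineage C is the least closely related of the three.

Lineage C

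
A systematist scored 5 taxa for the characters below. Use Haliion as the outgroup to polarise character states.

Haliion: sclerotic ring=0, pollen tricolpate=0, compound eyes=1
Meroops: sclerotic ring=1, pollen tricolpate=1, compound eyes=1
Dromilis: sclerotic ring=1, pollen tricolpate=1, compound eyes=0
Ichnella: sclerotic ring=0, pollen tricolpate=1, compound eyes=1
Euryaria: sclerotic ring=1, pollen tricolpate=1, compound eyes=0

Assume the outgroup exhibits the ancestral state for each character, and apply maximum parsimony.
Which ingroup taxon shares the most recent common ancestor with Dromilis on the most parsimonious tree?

Character polarity is set by the outgroup: the derived state is whichever differs from the outgroup's state, so for compound eyes the derived state is '0', and for the remaining characters it is '1'.
Only Dromilis, Euryaria, and Meroops show the derived state '1' for sclerotic ring, supporting them as a clade.
All ingroup taxa share the derived state '1' for pollen tricolpate; it defines the ingroup but does not resolve relationships within it.
compound eyes: derived state '0' in Dromilis and Euryaria only — synapomorphy for {Dromilis, Euryaria}.
Most parsimonious ingroup topology: (((Euryaria,Dromilis),Meroops),Ichnella).
Dromilis and Euryaria form a cherry on this tree, so they are sister taxa.

Euryaria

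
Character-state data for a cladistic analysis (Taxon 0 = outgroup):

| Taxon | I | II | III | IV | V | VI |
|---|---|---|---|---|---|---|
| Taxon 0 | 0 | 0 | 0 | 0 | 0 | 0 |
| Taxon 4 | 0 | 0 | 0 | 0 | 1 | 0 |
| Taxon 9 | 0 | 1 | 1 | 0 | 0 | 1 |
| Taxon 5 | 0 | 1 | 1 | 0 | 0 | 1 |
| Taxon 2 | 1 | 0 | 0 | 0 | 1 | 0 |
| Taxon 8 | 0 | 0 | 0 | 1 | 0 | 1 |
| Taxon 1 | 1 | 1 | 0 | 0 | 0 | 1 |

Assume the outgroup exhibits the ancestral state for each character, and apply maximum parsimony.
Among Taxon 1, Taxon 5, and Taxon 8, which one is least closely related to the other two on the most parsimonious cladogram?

Taxon 8

The outgroup has state '0' for every character, so '1' is the derived state throughout.
I (state '1') occurs in Taxon 1 and Taxon 2 but conflicts with the nesting implied by the other characters — most parsimoniously interpreted as homoplasy.
II: derived state '1' in Taxon 1, Taxon 5, and Taxon 9 only — synapomorphy for {Taxon 1, Taxon 5, Taxon 9}.
III: derived state '1' in Taxon 5 and Taxon 9 only — synapomorphy for {Taxon 5, Taxon 9}.
IV (derived state '1') is unique to Taxon 8 (autapomorphy; uninformative for grouping).
V (derived state '1') is shared by Taxon 2 and Taxon 4 — a synapomorphy uniting that clade.
Only Taxon 1, Taxon 5, Taxon 8, and Taxon 9 show the derived state '1' for VI, supporting them as a clade.
Most parsimonious ingroup topology: ((Taxon 4,Taxon 2),(((Taxon 9,Taxon 5),Taxon 1),Taxon 8)).
Taxon 1 and Taxon 5 share a more recent common ancestor with each other than either does with Taxon 8, so Taxon 8 is the least closely related of the three.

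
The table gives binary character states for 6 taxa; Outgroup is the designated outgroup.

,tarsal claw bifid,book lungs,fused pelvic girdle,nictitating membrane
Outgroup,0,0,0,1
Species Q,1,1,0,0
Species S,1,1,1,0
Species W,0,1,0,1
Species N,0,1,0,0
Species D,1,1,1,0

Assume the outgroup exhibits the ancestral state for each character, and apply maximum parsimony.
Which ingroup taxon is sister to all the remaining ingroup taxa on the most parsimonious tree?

Species W

Character polarity is set by the outgroup: the derived state is whichever differs from the outgroup's state, so for nictitating membrane the derived state is '0', and for the remaining characters it is '1'.
Only Species D, Species Q, and Species S show the derived state '1' for tarsal claw bifid, supporting them as a clade.
book lungs (derived state '1') is shared by all ingroup taxa — unites the whole ingroup.
fused pelvic girdle: derived state '1' in Species D and Species S only — synapomorphy for {Species D, Species S}.
nictitating membrane: derived state '0' in Species D, Species N, Species Q, and Species S only — synapomorphy for {Species D, Species N, Species Q, Species S}.
Most parsimonious ingroup topology: ((Species N,(Species Q,(Species D,Species S))),Species W).
Species W is sister to the clade containing all other ingroup taxa, so it is the earliest-diverging (most basal) ingroup lineage.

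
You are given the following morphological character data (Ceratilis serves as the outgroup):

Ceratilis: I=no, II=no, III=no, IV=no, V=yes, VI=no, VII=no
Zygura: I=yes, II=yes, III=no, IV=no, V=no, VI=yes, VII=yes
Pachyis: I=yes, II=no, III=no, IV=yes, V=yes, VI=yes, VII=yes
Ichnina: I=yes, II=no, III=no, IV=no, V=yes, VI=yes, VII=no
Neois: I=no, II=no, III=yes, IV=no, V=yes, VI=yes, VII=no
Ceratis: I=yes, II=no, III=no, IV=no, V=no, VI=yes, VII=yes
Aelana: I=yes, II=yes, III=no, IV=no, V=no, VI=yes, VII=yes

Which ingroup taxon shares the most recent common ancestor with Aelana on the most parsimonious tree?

Character polarity is set by the outgroup: the derived state is whichever differs from the outgroup's state, so for V the derived state is 'no', and for the remaining characters it is 'yes'.
Only Aelana, Ceratis, Ichnina, Pachyis, and Zygura show the derived state 'yes' for I, supporting them as a clade.
II: derived state 'yes' in Aelana and Zygura only — synapomorphy for {Aelana, Zygura}.
III: derived state 'yes' in Neois only — an autapomorphy, so it tells us nothing about relationships among taxa.
IV (derived state 'yes') is unique to Pachyis (autapomorphy; uninformative for grouping).
V: derived state 'no' in Aelana, Ceratis, and Zygura only — synapomorphy for {Aelana, Ceratis, Zygura}.
VI (derived state 'yes') is shared by all ingroup taxa — unites the whole ingroup.
VII (derived state 'yes') is shared by Aelana, Ceratis, Pachyis, and Zygura — a synapomorphy uniting that clade.
Most parsimonious ingroup topology: (((((Zygura,Aelana),Ceratis),Pachyis),Ichnina),Neois).
Aelana and Zygura form a cherry on this tree, so they are sister taxa.

Zygura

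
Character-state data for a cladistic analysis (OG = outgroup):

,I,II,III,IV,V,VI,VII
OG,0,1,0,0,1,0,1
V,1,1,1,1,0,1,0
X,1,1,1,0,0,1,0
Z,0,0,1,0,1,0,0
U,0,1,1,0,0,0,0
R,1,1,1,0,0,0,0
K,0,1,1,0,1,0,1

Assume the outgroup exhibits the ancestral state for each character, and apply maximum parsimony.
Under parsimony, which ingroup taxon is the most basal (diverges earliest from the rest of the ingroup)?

K

Character polarity is set by the outgroup: the derived state is whichever differs from the outgroup's state, so for II, V, VII the derived state is '0', and for the remaining characters it is '1'.
I (derived state '1') is shared by R, V, and X — a synapomorphy uniting that clade.
II: derived state '0' in Z only — an autapomorphy, so it tells us nothing about relationships among taxa.
III (derived state '1') is shared by all ingroup taxa — unites the whole ingroup.
IV: derived state '1' in V only — an autapomorphy, so it tells us nothing about relationships among taxa.
V (derived state '0') is shared by R, U, V, and X — a synapomorphy uniting that clade.
VI (derived state '1') is shared by V and X — a synapomorphy uniting that clade.
VII: derived state '0' in R, U, V, X, and Z only — synapomorphy for {R, U, V, X, Z}.
Most parsimonious ingroup topology: (((((V,X),R),U),Z),K).
K is sister to the clade containing all other ingroup taxa, so it is the earliest-diverging (most basal) ingroup lineage.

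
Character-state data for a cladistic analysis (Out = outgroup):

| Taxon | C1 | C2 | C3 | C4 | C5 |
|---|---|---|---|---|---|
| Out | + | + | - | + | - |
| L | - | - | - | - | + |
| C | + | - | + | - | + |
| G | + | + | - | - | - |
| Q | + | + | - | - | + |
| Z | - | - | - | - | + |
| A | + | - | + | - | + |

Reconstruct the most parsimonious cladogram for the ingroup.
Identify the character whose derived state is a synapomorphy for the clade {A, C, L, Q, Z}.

C5

Character polarity is set by the outgroup: the derived state is whichever differs from the outgroup's state, so for C1, C2, C4 the derived state is '-', and for the remaining characters it is '+'.
C1 (derived state '-') is shared by L and Z — a synapomorphy uniting that clade.
C2 (derived state '-') is shared by A, C, L, and Z — a synapomorphy uniting that clade.
C3: derived state '+' in A and C only — synapomorphy for {A, C}.
All ingroup taxa share the derived state '-' for C4; it defines the ingroup but does not resolve relationships within it.
Only A, C, L, Q, and Z show the derived state '+' for C5, supporting them as a clade.
Most parsimonious ingroup topology: ((((L,Z),(C,A)),Q),G).
The clade {A, C, L, Q, Z} is supported by C5: its derived state '+' occurs in exactly those taxa and in no other taxon (including the outgroup).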